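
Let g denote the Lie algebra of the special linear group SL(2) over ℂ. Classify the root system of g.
A_1

This is sl(2), which has dimension 2^2 - 1 = 3 and rank 2 - 1 = 1 (a Cartan subalgebra is the diagonal traceless matrices). In the classification of classical Lie algebras, the special linear algebra sl(n+1) has type A_n; here n = 1, so the Dynkin diagram is a chain of 1 nodes with single edges (A_1). Hence the type is A_1.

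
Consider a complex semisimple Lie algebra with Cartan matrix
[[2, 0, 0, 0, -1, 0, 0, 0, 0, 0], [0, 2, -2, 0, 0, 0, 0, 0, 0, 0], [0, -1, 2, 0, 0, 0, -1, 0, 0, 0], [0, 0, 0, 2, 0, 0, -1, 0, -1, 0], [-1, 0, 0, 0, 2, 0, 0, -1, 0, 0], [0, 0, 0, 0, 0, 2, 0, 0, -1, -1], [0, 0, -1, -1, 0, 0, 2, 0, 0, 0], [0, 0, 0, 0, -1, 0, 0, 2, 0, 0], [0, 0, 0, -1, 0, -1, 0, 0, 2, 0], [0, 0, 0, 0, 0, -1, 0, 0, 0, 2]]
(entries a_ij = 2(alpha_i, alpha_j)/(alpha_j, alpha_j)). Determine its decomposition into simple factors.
The diagram associated to this matrix has two connected components: the simple roots {alpha_1, alpha_5, alpha_8} form a chain of 3 nodes with single edges (A_3), and {alpha_2, alpha_3, alpha_4, alpha_6, alpha_7, alpha_9, alpha_10} form a chain of 7 nodes with a double edge at one end; the terminal node there is the unique long simple root (C_7). A semisimple Lie algebra decomposes uniquely as the direct sum of simple ideals, one per connected component of its Dynkin diagram, so g ≅ A_3 ⊕ C_7 (dimension 15 + 105 = 120).

A_3 (sl(4)) ⊕ C_7 (sp(14))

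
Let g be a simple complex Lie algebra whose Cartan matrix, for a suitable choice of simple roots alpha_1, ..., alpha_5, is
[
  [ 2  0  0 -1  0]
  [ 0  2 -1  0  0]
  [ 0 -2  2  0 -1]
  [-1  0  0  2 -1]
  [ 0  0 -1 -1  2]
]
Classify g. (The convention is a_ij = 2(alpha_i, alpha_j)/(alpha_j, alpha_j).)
The matrix has rank 5 with 2's on the diagonal. Reading the off-diagonal entries as Dynkin edges (a single edge where a_ij = a_ji = -1; a double or triple edge where a_ij * a_ji = 2 or 3), the diagram is a chain of 5 nodes with a double edge at one end; the terminal node there is the unique short simple root (B_5). One simple-root ordering that puts it in standard form is (alpha_1, alpha_4, alpha_5, alpha_3, alpha_2). So the algebra is type B_5, i.e. so(11).

B5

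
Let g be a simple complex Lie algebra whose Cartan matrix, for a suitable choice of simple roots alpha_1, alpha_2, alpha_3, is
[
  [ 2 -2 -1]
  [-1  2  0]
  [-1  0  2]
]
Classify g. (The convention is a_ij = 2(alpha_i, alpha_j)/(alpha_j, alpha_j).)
The matrix has rank 3 with 2's on the diagonal. Reading the off-diagonal entries as Dynkin edges (a single edge where a_ij = a_ji = -1; a double or triple edge where a_ij * a_ji = 2 or 3), the diagram is a chain of 3 nodes with a double edge at one end; the terminal node there is the unique short simple root (B_3). One simple-root ordering that puts it in standard form is (alpha_3, alpha_1, alpha_2). So the algebra is type B_3, i.e. so(7).

B3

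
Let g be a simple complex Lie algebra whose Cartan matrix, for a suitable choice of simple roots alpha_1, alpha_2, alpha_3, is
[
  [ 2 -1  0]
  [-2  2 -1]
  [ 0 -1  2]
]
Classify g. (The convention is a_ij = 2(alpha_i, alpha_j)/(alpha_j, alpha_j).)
B_3 (so(7))

The matrix has rank 3 with 2's on the diagonal. Reading the off-diagonal entries as Dynkin edges (a single edge where a_ij = a_ji = -1; a double or triple edge where a_ij * a_ji = 2 or 3), the diagram is a chain of 3 nodes with a double edge at one end; the terminal node there is the unique short simple root (B_3). One simple-root ordering that puts it in standard form is (alpha_3, alpha_2, alpha_1). So the algebra is type B_3, i.e. so(7).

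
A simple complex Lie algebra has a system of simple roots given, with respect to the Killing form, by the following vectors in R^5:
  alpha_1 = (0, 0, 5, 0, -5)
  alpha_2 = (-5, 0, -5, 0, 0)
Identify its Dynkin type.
Compute the Cartan integers a_ij = 2(alpha_i, alpha_j)/(alpha_j, alpha_j); the resulting 2x2 Cartan matrix is
[[2, -1], [-1, 2]].
All simple roots have the same length, so the diagram is simply laced. The associated Dynkin diagram is a chain of 2 nodes with single edges (A_2), so the type is A_2 (the algebra sl(3)).

A2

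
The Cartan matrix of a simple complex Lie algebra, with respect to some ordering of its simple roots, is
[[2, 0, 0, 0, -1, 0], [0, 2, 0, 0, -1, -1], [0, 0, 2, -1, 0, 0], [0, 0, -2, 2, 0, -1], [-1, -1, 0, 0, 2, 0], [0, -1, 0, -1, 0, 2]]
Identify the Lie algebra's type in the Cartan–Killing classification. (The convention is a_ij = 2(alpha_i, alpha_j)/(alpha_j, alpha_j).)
type B_6

The matrix has rank 6 with 2's on the diagonal. Reading the off-diagonal entries as Dynkin edges (a single edge where a_ij = a_ji = -1; a double or triple edge where a_ij * a_ji = 2 or 3), the diagram is a chain of 6 nodes with a double edge at one end; the terminal node there is the unique short simple root (B_6). One simple-root ordering that puts it in standard form is (alpha_1, alpha_5, alpha_2, alpha_6, alpha_4, alpha_3). So the algebra is type B_6, i.e. so(13).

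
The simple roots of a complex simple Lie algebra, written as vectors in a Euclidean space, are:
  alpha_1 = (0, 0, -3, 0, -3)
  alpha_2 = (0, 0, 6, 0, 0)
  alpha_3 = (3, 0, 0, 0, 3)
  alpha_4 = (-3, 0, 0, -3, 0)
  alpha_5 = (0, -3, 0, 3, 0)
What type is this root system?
C5

Compute the Cartan integers a_ij = 2(alpha_i, alpha_j)/(alpha_j, alpha_j); the resulting 5x5 Cartan matrix is
[[2, -1, -1, 0, 0], [-2, 2, 0, 0, 0], [-1, 0, 2, -1, 0], [0, 0, -1, 2, -1], [0, 0, 0, -1, 2]].
The roots have two lengths (squared-length ratio 2:1); the short ones are alpha_{1,3,4,5}. The associated Dynkin diagram is a chain of 5 nodes with a double edge at one end; the terminal node there is the unique long simple root (C_5), so the type is C_5 (the algebra sp(10)).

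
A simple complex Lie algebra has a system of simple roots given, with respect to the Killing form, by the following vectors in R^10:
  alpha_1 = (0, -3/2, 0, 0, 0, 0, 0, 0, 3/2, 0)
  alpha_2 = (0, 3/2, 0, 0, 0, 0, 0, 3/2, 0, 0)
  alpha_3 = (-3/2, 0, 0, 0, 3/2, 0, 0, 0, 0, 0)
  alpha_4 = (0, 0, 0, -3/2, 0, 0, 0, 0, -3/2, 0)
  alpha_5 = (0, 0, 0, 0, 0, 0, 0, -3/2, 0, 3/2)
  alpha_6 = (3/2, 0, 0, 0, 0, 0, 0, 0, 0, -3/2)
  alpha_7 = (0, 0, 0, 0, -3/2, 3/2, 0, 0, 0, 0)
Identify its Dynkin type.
Compute the Cartan integers a_ij = 2(alpha_i, alpha_j)/(alpha_j, alpha_j); the resulting 7x7 Cartan matrix is
[[2, -1, 0, -1, 0, 0, 0], [-1, 2, 0, 0, -1, 0, 0], [0, 0, 2, 0, 0, -1, -1], [-1, 0, 0, 2, 0, 0, 0], [0, -1, 0, 0, 2, -1, 0], [0, 0, -1, 0, -1, 2, 0], [0, 0, -1, 0, 0, 0, 2]].
All simple roots have the same length, so the diagram is simply laced. The associated Dynkin diagram is a chain of 7 nodes with single edges (A_7), so the type is A_7 (the algebra sl(8)).

type A_7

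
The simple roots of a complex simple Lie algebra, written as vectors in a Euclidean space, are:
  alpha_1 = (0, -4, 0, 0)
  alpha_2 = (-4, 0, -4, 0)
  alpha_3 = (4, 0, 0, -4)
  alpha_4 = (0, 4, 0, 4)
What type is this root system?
B4

Compute the Cartan integers a_ij = 2(alpha_i, alpha_j)/(alpha_j, alpha_j); the resulting 4x4 Cartan matrix is
[[2, 0, 0, -1], [0, 2, -1, 0], [0, -1, 2, -1], [-2, 0, -1, 2]].
The roots have two lengths (squared-length ratio 2:1); the short ones are alpha_{1}. The associated Dynkin diagram is a chain of 4 nodes with a double edge at one end; the terminal node there is the unique short simple root (B_4), so the type is B_4 (the algebra so(9)).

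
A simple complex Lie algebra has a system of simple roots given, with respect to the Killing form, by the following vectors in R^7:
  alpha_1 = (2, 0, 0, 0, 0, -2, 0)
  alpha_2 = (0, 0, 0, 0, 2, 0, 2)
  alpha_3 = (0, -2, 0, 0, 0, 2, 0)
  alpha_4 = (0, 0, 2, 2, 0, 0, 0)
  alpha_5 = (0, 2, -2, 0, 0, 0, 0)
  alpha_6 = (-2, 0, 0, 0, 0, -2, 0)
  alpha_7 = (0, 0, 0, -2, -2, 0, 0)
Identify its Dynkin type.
type D_7

Compute the Cartan integers a_ij = 2(alpha_i, alpha_j)/(alpha_j, alpha_j); the resulting 7x7 Cartan matrix is
[[2, 0, -1, 0, 0, 0, 0], [0, 2, 0, 0, 0, 0, -1], [-1, 0, 2, 0, -1, -1, 0], [0, 0, 0, 2, -1, 0, -1], [0, 0, -1, -1, 2, 0, 0], [0, 0, -1, 0, 0, 2, 0], [0, -1, 0, -1, 0, 0, 2]].
All simple roots have the same length, so the diagram is simply laced. The associated Dynkin diagram is a chain of 5 nodes with a fork of two nodes at one end (D_7), so the type is D_7 (the algebra so(14)).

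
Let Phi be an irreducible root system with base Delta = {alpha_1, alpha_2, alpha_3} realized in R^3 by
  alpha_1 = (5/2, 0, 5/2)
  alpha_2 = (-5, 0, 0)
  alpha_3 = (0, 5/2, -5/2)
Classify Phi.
Compute the Cartan integers a_ij = 2(alpha_i, alpha_j)/(alpha_j, alpha_j); the resulting 3x3 Cartan matrix is
[[2, -1, -1], [-2, 2, 0], [-1, 0, 2]].
The roots have two lengths (squared-length ratio 2:1); the short ones are alpha_{1,3}. The associated Dynkin diagram is a chain of 3 nodes with a double edge at one end; the terminal node there is the unique long simple root (C_3), so the type is C_3 (the algebra sp(6)).

C_3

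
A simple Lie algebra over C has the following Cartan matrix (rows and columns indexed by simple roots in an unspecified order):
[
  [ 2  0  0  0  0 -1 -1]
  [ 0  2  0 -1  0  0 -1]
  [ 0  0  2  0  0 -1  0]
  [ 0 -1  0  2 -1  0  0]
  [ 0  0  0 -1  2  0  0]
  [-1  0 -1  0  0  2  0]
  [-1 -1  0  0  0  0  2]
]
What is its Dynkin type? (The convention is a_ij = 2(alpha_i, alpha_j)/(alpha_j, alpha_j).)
type A_7

The matrix has rank 7 with 2's on the diagonal. Reading the off-diagonal entries as Dynkin edges (a single edge where a_ij = a_ji = -1; a double or triple edge where a_ij * a_ji = 2 or 3), the diagram is a chain of 7 nodes with single edges (A_7). One simple-root ordering that puts it in standard form is (alpha_5, alpha_4, alpha_2, alpha_7, alpha_1, alpha_6, alpha_3). So the algebra is type A_7, i.e. sl(8).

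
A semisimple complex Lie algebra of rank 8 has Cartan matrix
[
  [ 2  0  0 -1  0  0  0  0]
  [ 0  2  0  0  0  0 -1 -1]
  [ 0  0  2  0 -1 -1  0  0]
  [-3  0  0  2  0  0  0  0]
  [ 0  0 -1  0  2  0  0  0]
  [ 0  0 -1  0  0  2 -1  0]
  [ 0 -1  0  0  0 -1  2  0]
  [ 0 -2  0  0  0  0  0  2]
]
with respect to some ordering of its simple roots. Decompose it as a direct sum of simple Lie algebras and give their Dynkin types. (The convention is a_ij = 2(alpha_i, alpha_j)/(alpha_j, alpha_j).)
C_6 (sp(12)) ⊕ G_2

The diagram associated to this matrix has two connected components: the simple roots {alpha_2, alpha_3, alpha_5, alpha_6, alpha_7, alpha_8} form a chain of 6 nodes with a double edge at one end; the terminal node there is the unique long simple root (C_6), and {alpha_1, alpha_4} form two nodes joined by a triple edge (G_2). A semisimple Lie algebra decomposes uniquely as the direct sum of simple ideals, one per connected component of its Dynkin diagram, so g ≅ C_6 ⊕ G_2 (dimension 78 + 14 = 92).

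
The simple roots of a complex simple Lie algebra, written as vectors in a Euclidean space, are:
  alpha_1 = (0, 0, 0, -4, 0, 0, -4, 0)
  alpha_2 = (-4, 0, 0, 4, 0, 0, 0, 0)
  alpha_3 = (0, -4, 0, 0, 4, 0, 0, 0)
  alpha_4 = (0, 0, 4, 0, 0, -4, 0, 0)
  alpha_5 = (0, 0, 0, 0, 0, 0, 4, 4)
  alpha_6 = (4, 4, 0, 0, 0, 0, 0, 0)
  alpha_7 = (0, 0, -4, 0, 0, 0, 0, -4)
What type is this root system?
Compute the Cartan integers a_ij = 2(alpha_i, alpha_j)/(alpha_j, alpha_j); the resulting 7x7 Cartan matrix is
[[2, -1, 0, 0, -1, 0, 0], [-1, 2, 0, 0, 0, -1, 0], [0, 0, 2, 0, 0, -1, 0], [0, 0, 0, 2, 0, 0, -1], [-1, 0, 0, 0, 2, 0, -1], [0, -1, -1, 0, 0, 2, 0], [0, 0, 0, -1, -1, 0, 2]].
All simple roots have the same length, so the diagram is simply laced. The associated Dynkin diagram is a chain of 7 nodes with single edges (A_7), so the type is A_7 (the algebra sl(8)).

A_7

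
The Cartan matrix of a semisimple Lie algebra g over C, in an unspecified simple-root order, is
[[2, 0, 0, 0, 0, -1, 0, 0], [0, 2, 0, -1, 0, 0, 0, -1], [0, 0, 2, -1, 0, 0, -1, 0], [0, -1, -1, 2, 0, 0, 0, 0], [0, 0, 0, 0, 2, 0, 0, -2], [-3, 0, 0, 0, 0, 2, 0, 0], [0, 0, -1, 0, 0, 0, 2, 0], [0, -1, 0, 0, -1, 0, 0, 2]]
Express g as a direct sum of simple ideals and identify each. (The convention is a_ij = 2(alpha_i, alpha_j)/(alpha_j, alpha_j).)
The diagram associated to this matrix has two connected components: the simple roots {alpha_2, alpha_3, alpha_4, alpha_5, alpha_7, alpha_8} form a chain of 6 nodes with a double edge at one end; the terminal node there is the unique long simple root (C_6), and {alpha_1, alpha_6} form two nodes joined by a triple edge (G_2). A semisimple Lie algebra decomposes uniquely as the direct sum of simple ideals, one per connected component of its Dynkin diagram, so g ≅ C_6 ⊕ G_2 (dimension 78 + 14 = 92).

C6 + G2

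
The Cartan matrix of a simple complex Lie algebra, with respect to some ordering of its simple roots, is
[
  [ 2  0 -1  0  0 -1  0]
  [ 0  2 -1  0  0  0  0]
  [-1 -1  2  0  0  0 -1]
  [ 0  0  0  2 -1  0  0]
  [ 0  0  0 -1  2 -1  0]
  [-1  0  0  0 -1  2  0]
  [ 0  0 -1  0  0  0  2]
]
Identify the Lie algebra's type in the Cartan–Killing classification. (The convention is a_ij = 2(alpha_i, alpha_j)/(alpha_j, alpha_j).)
D_7 (so(14))

The matrix has rank 7 with 2's on the diagonal. Reading the off-diagonal entries as Dynkin edges (a single edge where a_ij = a_ji = -1; a double or triple edge where a_ij * a_ji = 2 or 3), the diagram is a chain of 5 nodes with a fork of two nodes at one end (D_7). One simple-root ordering that puts it in standard form is (alpha_4, alpha_5, alpha_6, alpha_1, alpha_3, alpha_7, alpha_2). So the algebra is type D_7, i.e. so(14).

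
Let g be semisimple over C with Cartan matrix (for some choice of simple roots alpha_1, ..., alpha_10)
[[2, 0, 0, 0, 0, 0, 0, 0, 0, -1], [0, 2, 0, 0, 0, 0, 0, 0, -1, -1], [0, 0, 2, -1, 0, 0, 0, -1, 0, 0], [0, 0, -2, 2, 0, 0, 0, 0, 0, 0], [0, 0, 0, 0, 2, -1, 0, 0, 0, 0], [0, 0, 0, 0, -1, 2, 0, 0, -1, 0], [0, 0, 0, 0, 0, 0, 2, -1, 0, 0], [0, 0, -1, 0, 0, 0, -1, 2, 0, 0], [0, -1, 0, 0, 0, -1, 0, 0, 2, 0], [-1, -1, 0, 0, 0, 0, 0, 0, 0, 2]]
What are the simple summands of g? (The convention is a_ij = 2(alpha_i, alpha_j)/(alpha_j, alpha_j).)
The diagram associated to this matrix has two connected components: the simple roots {alpha_1, alpha_2, alpha_5, alpha_6, alpha_9, alpha_10} form a chain of 6 nodes with single edges (A_6), and {alpha_3, alpha_4, alpha_7, alpha_8} form a chain of 4 nodes with a double edge at one end; the terminal node there is the unique long simple root (C_4). A semisimple Lie algebra decomposes uniquely as the direct sum of simple ideals, one per connected component of its Dynkin diagram, so g ≅ A_6 ⊕ C_4 (dimension 48 + 36 = 84).

type A_6 ⊕ type C_4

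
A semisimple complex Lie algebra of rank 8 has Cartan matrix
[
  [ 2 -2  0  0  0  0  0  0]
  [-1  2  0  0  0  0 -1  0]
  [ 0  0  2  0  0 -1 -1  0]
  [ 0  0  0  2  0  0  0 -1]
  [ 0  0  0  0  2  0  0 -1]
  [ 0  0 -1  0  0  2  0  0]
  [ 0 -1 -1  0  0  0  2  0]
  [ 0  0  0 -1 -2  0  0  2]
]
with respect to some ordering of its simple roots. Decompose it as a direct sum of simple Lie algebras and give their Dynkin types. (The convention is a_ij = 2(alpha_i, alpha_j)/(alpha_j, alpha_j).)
B_3 (so(7)) ⊕ C_5 (sp(10))

The diagram associated to this matrix has two connected components: the simple roots {alpha_4, alpha_5, alpha_8} form a chain of 3 nodes with a double edge at one end; the terminal node there is the unique short simple root (B_3), and {alpha_1, alpha_2, alpha_3, alpha_6, alpha_7} form a chain of 5 nodes with a double edge at one end; the terminal node there is the unique long simple root (C_5). A semisimple Lie algebra decomposes uniquely as the direct sum of simple ideals, one per connected component of its Dynkin diagram, so g ≅ B_3 ⊕ C_5 (dimension 21 + 55 = 76).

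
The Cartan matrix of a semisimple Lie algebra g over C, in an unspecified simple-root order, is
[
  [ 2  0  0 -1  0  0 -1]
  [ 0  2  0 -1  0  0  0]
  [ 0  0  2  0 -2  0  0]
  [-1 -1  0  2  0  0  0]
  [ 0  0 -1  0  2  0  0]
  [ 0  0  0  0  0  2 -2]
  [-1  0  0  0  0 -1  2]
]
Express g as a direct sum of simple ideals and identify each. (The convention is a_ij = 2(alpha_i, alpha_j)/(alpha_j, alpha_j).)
The diagram associated to this matrix has two connected components: the simple roots {alpha_3, alpha_5} form a chain of 2 nodes with a double edge at one end; the terminal node there is the unique short simple root (B_2), and {alpha_1, alpha_2, alpha_4, alpha_6, alpha_7} form a chain of 5 nodes with a double edge at one end; the terminal node there is the unique long simple root (C_5). A semisimple Lie algebra decomposes uniquely as the direct sum of simple ideals, one per connected component of its Dynkin diagram, so g ≅ B_2 ⊕ C_5 (dimension 10 + 55 = 65).

type B_2 + type C_5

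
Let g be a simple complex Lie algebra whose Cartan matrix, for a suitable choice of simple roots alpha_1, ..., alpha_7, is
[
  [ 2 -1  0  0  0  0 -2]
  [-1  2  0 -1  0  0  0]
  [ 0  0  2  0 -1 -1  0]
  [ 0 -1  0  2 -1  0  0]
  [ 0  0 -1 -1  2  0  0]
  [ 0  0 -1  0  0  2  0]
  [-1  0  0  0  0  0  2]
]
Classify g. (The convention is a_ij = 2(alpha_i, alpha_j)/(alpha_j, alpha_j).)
The matrix has rank 7 with 2's on the diagonal. Reading the off-diagonal entries as Dynkin edges (a single edge where a_ij = a_ji = -1; a double or triple edge where a_ij * a_ji = 2 or 3), the diagram is a chain of 7 nodes with a double edge at one end; the terminal node there is the unique short simple root (B_7). One simple-root ordering that puts it in standard form is (alpha_6, alpha_3, alpha_5, alpha_4, alpha_2, alpha_1, alpha_7). So the algebra is type B_7, i.e. so(15).

B_7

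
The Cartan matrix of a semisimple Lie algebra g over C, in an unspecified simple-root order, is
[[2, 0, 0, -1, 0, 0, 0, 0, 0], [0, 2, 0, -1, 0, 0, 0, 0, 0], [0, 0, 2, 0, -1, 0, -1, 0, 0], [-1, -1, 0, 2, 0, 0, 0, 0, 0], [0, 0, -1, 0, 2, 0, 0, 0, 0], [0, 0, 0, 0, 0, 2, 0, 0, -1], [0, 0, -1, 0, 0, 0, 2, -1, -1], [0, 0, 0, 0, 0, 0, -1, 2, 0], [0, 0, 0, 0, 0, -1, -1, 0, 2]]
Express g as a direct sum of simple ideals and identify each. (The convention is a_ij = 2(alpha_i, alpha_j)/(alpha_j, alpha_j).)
The diagram associated to this matrix has two connected components: the simple roots {alpha_1, alpha_2, alpha_4} form a chain of 3 nodes with single edges (A_3), and {alpha_3, alpha_5, alpha_6, alpha_7, alpha_8, alpha_9} form a chain of 5 nodes with one extra node attached to the third node from one end (E_6). A semisimple Lie algebra decomposes uniquely as the direct sum of simple ideals, one per connected component of its Dynkin diagram, so g ≅ A_3 ⊕ E_6 (dimension 15 + 78 = 93).

A_3 (sl(4)) + E_6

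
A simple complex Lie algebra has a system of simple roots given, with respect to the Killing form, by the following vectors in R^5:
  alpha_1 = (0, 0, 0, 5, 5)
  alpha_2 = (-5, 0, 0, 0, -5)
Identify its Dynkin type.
Compute the Cartan integers a_ij = 2(alpha_i, alpha_j)/(alpha_j, alpha_j); the resulting 2x2 Cartan matrix is
[[2, -1], [-1, 2]].
All simple roots have the same length, so the diagram is simply laced. The associated Dynkin diagram is a chain of 2 nodes with single edges (A_2), so the type is A_2 (the algebra sl(3)).

A_2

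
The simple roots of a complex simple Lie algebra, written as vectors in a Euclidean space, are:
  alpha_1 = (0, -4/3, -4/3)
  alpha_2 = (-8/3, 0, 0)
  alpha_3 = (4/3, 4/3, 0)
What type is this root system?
C3

Compute the Cartan integers a_ij = 2(alpha_i, alpha_j)/(alpha_j, alpha_j); the resulting 3x3 Cartan matrix is
[[2, 0, -1], [0, 2, -2], [-1, -1, 2]].
The roots have two lengths (squared-length ratio 2:1); the short ones are alpha_{1,3}. The associated Dynkin diagram is a chain of 3 nodes with a double edge at one end; the terminal node there is the unique long simple root (C_3), so the type is C_3 (the algebra sp(6)).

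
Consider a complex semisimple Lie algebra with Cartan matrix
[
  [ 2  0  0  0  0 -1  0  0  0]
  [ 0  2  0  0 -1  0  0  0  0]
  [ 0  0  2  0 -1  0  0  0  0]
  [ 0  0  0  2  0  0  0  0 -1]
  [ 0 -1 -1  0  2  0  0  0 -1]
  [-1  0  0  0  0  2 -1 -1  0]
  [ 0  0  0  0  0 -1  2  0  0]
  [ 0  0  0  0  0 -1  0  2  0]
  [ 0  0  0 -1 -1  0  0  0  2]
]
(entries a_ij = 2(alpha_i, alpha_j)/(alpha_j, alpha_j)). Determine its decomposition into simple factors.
type D_4 + type D_5

The diagram associated to this matrix has two connected components: the simple roots {alpha_1, alpha_6, alpha_7, alpha_8} form a chain of 2 nodes with a fork of two nodes at one end (D_4), and {alpha_2, alpha_3, alpha_4, alpha_5, alpha_9} form a chain of 3 nodes with a fork of two nodes at one end (D_5). A semisimple Lie algebra decomposes uniquely as the direct sum of simple ideals, one per connected component of its Dynkin diagram, so g ≅ D_4 ⊕ D_5 (dimension 28 + 45 = 73).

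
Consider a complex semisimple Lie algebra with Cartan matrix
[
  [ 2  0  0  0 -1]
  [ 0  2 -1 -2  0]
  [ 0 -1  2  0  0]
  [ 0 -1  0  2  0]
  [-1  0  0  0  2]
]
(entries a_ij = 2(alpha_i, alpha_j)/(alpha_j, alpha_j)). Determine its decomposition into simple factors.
The diagram associated to this matrix has two connected components: the simple roots {alpha_1, alpha_5} form a chain of 2 nodes with single edges (A_2), and {alpha_2, alpha_3, alpha_4} form a chain of 3 nodes with a double edge at one end; the terminal node there is the unique short simple root (B_3). A semisimple Lie algebra decomposes uniquely as the direct sum of simple ideals, one per connected component of its Dynkin diagram, so g ≅ A_2 ⊕ B_3 (dimension 8 + 21 = 29).

type A_2 ⊕ type B_3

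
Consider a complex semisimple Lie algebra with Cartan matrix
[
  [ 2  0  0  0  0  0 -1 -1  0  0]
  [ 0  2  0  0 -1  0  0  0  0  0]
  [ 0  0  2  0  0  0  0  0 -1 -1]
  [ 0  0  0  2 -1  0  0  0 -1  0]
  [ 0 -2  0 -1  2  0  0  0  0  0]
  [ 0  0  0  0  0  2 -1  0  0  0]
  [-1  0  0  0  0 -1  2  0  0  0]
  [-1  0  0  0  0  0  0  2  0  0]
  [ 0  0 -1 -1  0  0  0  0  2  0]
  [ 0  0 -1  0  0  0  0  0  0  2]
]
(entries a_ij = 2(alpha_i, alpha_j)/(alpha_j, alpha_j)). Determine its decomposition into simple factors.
The diagram associated to this matrix has two connected components: the simple roots {alpha_1, alpha_6, alpha_7, alpha_8} form a chain of 4 nodes with single edges (A_4), and {alpha_2, alpha_3, alpha_4, alpha_5, alpha_9, alpha_10} form a chain of 6 nodes with a double edge at one end; the terminal node there is the unique short simple root (B_6). A semisimple Lie algebra decomposes uniquely as the direct sum of simple ideals, one per connected component of its Dynkin diagram, so g ≅ A_4 ⊕ B_6 (dimension 24 + 78 = 102).

A_4 (sl(5)) ⊕ B_6 (so(13))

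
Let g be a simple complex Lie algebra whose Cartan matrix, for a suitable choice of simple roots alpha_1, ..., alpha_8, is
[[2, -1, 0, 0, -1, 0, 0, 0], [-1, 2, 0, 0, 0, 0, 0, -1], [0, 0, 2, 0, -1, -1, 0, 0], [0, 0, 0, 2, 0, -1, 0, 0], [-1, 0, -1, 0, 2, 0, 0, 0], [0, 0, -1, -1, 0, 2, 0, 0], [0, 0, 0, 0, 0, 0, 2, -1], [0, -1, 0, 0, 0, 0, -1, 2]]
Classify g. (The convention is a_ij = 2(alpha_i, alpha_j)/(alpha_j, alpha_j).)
type A_8

The matrix has rank 8 with 2's on the diagonal. Reading the off-diagonal entries as Dynkin edges (a single edge where a_ij = a_ji = -1; a double or triple edge where a_ij * a_ji = 2 or 3), the diagram is a chain of 8 nodes with single edges (A_8). One simple-root ordering that puts it in standard form is (alpha_7, alpha_8, alpha_2, alpha_1, alpha_5, alpha_3, alpha_6, alpha_4). So the algebra is type A_8, i.e. sl(9).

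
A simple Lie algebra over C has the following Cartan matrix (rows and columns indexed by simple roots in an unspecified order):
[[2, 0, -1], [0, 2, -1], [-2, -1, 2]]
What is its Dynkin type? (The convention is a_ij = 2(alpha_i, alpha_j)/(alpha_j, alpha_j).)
The matrix has rank 3 with 2's on the diagonal. Reading the off-diagonal entries as Dynkin edges (a single edge where a_ij = a_ji = -1; a double or triple edge where a_ij * a_ji = 2 or 3), the diagram is a chain of 3 nodes with a double edge at one end; the terminal node there is the unique short simple root (B_3). One simple-root ordering that puts it in standard form is (alpha_2, alpha_3, alpha_1). So the algebra is type B_3, i.e. so(7).

B_3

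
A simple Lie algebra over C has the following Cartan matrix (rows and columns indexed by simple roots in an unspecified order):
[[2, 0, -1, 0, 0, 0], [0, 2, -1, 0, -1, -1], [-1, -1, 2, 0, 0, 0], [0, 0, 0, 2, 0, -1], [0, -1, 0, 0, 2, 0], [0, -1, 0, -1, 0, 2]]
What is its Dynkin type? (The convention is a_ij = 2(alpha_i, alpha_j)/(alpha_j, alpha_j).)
The matrix has rank 6 with 2's on the diagonal. Reading the off-diagonal entries as Dynkin edges (a single edge where a_ij = a_ji = -1; a double or triple edge where a_ij * a_ji = 2 or 3), the diagram is a chain of 5 nodes with one extra node attached to the third node from one end (E_6). One simple-root ordering that puts it in standard form is (alpha_1, alpha_5, alpha_3, alpha_2, alpha_6, alpha_4). So the algebra is type E_6.

E6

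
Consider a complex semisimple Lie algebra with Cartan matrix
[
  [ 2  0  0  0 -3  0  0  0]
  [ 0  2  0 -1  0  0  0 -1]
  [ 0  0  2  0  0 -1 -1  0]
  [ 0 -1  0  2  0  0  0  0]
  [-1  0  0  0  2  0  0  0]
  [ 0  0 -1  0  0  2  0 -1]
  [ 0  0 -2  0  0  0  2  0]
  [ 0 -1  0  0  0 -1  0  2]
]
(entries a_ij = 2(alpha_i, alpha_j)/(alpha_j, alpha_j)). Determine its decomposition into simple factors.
type C_6 ⊕ type G_2

The diagram associated to this matrix has two connected components: the simple roots {alpha_2, alpha_3, alpha_4, alpha_6, alpha_7, alpha_8} form a chain of 6 nodes with a double edge at one end; the terminal node there is the unique long simple root (C_6), and {alpha_1, alpha_5} form two nodes joined by a triple edge (G_2). A semisimple Lie algebra decomposes uniquely as the direct sum of simple ideals, one per connected component of its Dynkin diagram, so g ≅ C_6 ⊕ G_2 (dimension 78 + 14 = 92).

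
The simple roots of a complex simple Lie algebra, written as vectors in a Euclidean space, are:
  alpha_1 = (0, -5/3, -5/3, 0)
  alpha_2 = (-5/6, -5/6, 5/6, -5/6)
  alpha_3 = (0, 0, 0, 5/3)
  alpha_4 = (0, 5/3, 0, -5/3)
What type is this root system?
F_4

Compute the Cartan integers a_ij = 2(alpha_i, alpha_j)/(alpha_j, alpha_j); the resulting 4x4 Cartan matrix is
[[2, 0, 0, -1], [0, 2, -1, 0], [0, -1, 2, -1], [-1, 0, -2, 2]].
The roots have two lengths (squared-length ratio 2:1); the short ones are alpha_{2,3}. The associated Dynkin diagram is a chain of 4 nodes with a double edge between the middle two (F_4), so the type is F_4.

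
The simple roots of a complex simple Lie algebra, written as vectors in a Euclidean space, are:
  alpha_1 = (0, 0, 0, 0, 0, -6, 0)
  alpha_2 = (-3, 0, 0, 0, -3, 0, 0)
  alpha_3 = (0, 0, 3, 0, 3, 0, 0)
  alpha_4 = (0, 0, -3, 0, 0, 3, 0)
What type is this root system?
Compute the Cartan integers a_ij = 2(alpha_i, alpha_j)/(alpha_j, alpha_j); the resulting 4x4 Cartan matrix is
[[2, 0, 0, -2], [0, 2, -1, 0], [0, -1, 2, -1], [-1, 0, -1, 2]].
The roots have two lengths (squared-length ratio 2:1); the short ones are alpha_{2,3,4}. The associated Dynkin diagram is a chain of 4 nodes with a double edge at one end; the terminal node there is the unique long simple root (C_4), so the type is C_4 (the algebra sp(8)).

C4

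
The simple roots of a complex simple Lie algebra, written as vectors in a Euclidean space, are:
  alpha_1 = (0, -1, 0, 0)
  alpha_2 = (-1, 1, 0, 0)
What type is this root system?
Compute the Cartan integers a_ij = 2(alpha_i, alpha_j)/(alpha_j, alpha_j); the resulting 2x2 Cartan matrix is
[[2, -1], [-2, 2]].
The roots have two lengths (squared-length ratio 2:1); the short ones are alpha_{1}. The associated Dynkin diagram is a chain of 2 nodes with a double edge at one end; the terminal node there is the unique short simple root (B_2), so the type is B_2 (the algebra so(5)).

B2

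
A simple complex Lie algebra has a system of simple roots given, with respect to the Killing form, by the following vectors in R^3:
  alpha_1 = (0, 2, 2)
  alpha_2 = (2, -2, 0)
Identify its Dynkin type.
Compute the Cartan integers a_ij = 2(alpha_i, alpha_j)/(alpha_j, alpha_j); the resulting 2x2 Cartan matrix is
[[2, -1], [-1, 2]].
All simple roots have the same length, so the diagram is simply laced. The associated Dynkin diagram is a chain of 2 nodes with single edges (A_2), so the type is A_2 (the algebra sl(3)).

A_2 (sl(3))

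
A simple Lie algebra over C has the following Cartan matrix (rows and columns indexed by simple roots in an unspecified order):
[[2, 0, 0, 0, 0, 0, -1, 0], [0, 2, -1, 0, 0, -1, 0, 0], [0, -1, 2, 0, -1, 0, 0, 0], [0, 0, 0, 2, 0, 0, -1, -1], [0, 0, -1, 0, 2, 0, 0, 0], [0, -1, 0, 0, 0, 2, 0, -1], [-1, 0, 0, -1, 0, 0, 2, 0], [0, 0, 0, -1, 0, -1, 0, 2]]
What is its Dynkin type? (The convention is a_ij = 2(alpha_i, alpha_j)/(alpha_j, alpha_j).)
A8

The matrix has rank 8 with 2's on the diagonal. Reading the off-diagonal entries as Dynkin edges (a single edge where a_ij = a_ji = -1; a double or triple edge where a_ij * a_ji = 2 or 3), the diagram is a chain of 8 nodes with single edges (A_8). One simple-root ordering that puts it in standard form is (alpha_1, alpha_7, alpha_4, alpha_8, alpha_6, alpha_2, alpha_3, alpha_5). So the algebra is type A_8, i.e. sl(9).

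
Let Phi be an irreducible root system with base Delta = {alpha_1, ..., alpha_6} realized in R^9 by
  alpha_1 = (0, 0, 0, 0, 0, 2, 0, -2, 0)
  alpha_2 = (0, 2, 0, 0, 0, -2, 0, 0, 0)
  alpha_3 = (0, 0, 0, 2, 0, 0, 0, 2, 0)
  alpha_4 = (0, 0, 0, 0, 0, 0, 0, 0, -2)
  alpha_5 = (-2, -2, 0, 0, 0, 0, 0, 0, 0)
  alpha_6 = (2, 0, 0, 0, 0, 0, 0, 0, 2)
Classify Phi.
Compute the Cartan integers a_ij = 2(alpha_i, alpha_j)/(alpha_j, alpha_j); the resulting 6x6 Cartan matrix is
[[2, -1, -1, 0, 0, 0], [-1, 2, 0, 0, -1, 0], [-1, 0, 2, 0, 0, 0], [0, 0, 0, 2, 0, -1], [0, -1, 0, 0, 2, -1], [0, 0, 0, -2, -1, 2]].
The roots have two lengths (squared-length ratio 2:1); the short ones are alpha_{4}. The associated Dynkin diagram is a chain of 6 nodes with a double edge at one end; the terminal node there is the unique short simple root (B_6), so the type is B_6 (the algebra so(13)).

B_6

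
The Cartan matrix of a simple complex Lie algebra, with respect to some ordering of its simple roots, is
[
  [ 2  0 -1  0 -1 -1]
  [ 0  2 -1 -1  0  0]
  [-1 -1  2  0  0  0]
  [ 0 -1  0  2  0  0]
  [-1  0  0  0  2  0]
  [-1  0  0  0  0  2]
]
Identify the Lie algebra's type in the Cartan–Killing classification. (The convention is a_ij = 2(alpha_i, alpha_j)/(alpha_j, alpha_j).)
type D_6

The matrix has rank 6 with 2's on the diagonal. Reading the off-diagonal entries as Dynkin edges (a single edge where a_ij = a_ji = -1; a double or triple edge where a_ij * a_ji = 2 or 3), the diagram is a chain of 4 nodes with a fork of two nodes at one end (D_6). One simple-root ordering that puts it in standard form is (alpha_4, alpha_2, alpha_3, alpha_1, alpha_6, alpha_5). So the algebra is type D_6, i.e. so(12).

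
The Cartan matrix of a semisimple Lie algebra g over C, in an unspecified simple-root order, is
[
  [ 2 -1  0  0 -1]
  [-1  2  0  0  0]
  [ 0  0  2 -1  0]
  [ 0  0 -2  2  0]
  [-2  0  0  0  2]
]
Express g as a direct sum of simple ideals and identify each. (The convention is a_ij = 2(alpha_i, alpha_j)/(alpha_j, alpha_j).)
B_2 (so(5)) + C_3 (sp(6))

The diagram associated to this matrix has two connected components: the simple roots {alpha_3, alpha_4} form a chain of 2 nodes with a double edge at one end; the terminal node there is the unique short simple root (B_2), and {alpha_1, alpha_2, alpha_5} form a chain of 3 nodes with a double edge at one end; the terminal node there is the unique long simple root (C_3). A semisimple Lie algebra decomposes uniquely as the direct sum of simple ideals, one per connected component of its Dynkin diagram, so g ≅ B_2 ⊕ C_3 (dimension 10 + 21 = 31).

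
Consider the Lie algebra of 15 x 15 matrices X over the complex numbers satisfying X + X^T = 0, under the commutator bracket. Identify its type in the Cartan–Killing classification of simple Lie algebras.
This is so(15) with 15 odd, which has dimension 15(15-1)/2 = 105 and rank (15-1)/2 = 7. In the classification of classical Lie algebras, the orthogonal algebra so(2n+1) in an odd number of variables has type B_n; here n = 7, so the Dynkin diagram is a chain of 7 nodes with a double edge at one end; the terminal node there is the unique short simple root (B_7). Hence the type is B_7.

B7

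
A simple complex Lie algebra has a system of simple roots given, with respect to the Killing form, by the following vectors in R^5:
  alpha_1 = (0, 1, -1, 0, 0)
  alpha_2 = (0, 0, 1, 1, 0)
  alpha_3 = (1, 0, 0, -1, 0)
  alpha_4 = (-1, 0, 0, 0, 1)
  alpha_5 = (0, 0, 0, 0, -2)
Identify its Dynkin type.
Compute the Cartan integers a_ij = 2(alpha_i, alpha_j)/(alpha_j, alpha_j); the resulting 5x5 Cartan matrix is
[[2, -1, 0, 0, 0], [-1, 2, -1, 0, 0], [0, -1, 2, -1, 0], [0, 0, -1, 2, -1], [0, 0, 0, -2, 2]].
The roots have two lengths (squared-length ratio 2:1); the short ones are alpha_{1,2,3,4}. The associated Dynkin diagram is a chain of 5 nodes with a double edge at one end; the terminal node there is the unique long simple root (C_5), so the type is C_5 (the algebra sp(10)).

C_5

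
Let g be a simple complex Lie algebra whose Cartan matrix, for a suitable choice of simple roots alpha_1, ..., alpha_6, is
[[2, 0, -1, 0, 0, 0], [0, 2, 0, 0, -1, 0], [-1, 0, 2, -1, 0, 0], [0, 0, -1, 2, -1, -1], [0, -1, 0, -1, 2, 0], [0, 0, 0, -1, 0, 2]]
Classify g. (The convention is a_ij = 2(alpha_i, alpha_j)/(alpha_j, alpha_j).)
The matrix has rank 6 with 2's on the diagonal. Reading the off-diagonal entries as Dynkin edges (a single edge where a_ij = a_ji = -1; a double or triple edge where a_ij * a_ji = 2 or 3), the diagram is a chain of 5 nodes with one extra node attached to the third node from one end (E_6). One simple-root ordering that puts it in standard form is (alpha_1, alpha_6, alpha_3, alpha_4, alpha_5, alpha_2). So the algebra is type E_6.

E6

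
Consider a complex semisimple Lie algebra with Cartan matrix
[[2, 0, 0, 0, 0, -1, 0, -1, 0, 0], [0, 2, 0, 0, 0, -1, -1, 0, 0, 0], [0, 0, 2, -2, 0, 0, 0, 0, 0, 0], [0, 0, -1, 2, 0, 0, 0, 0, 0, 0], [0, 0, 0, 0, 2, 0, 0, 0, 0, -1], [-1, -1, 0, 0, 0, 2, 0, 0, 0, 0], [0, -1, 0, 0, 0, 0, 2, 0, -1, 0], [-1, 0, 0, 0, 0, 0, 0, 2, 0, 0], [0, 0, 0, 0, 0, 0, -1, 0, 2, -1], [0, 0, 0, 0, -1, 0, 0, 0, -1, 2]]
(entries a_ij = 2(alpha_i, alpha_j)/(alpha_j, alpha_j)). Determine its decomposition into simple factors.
The diagram associated to this matrix has two connected components: the simple roots {alpha_1, alpha_2, alpha_5, alpha_6, alpha_7, alpha_8, alpha_9, alpha_10} form a chain of 8 nodes with single edges (A_8), and {alpha_3, alpha_4} form a chain of 2 nodes with a double edge at one end; the terminal node there is the unique short simple root (B_2). A semisimple Lie algebra decomposes uniquely as the direct sum of simple ideals, one per connected component of its Dynkin diagram, so g ≅ A_8 ⊕ B_2 (dimension 80 + 10 = 90).

A_8 + B_2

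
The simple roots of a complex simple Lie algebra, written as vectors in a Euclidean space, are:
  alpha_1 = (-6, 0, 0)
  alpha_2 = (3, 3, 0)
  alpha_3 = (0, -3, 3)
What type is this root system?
C_3

Compute the Cartan integers a_ij = 2(alpha_i, alpha_j)/(alpha_j, alpha_j); the resulting 3x3 Cartan matrix is
[[2, -2, 0], [-1, 2, -1], [0, -1, 2]].
The roots have two lengths (squared-length ratio 2:1); the short ones are alpha_{2,3}. The associated Dynkin diagram is a chain of 3 nodes with a double edge at one end; the terminal node there is the unique long simple root (C_3), so the type is C_3 (the algebra sp(6)).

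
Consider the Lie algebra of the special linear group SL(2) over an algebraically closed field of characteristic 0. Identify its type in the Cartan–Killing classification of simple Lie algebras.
This is sl(2), which has dimension 2^2 - 1 = 3 and rank 2 - 1 = 1 (a Cartan subalgebra is the diagonal traceless matrices). In the classification of classical Lie algebras, the special linear algebra sl(n+1) has type A_n; here n = 1, so the Dynkin diagram is a chain of 1 nodes with single edges (A_1). Hence the type is A_1.

A_1 (sl(2))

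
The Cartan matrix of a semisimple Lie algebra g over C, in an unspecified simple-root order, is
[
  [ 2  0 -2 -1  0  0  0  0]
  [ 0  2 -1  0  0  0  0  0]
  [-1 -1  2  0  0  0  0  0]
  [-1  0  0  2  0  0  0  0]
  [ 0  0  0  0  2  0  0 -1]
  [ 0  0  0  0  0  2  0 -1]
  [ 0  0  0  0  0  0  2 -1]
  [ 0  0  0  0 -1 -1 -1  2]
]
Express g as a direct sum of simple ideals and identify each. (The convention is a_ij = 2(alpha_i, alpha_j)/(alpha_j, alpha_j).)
The diagram associated to this matrix has two connected components: the simple roots {alpha_5, alpha_6, alpha_7, alpha_8} form a chain of 2 nodes with a fork of two nodes at one end (D_4), and {alpha_1, alpha_2, alpha_3, alpha_4} form a chain of 4 nodes with a double edge between the middle two (F_4). A semisimple Lie algebra decomposes uniquely as the direct sum of simple ideals, one per connected component of its Dynkin diagram, so g ≅ D_4 ⊕ F_4 (dimension 28 + 52 = 80).

D_4 ⊕ F_4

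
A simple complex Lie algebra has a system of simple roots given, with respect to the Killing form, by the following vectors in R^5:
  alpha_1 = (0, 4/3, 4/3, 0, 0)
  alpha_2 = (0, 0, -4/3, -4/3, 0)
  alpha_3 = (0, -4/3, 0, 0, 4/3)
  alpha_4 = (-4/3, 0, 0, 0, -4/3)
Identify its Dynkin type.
A4

Compute the Cartan integers a_ij = 2(alpha_i, alpha_j)/(alpha_j, alpha_j); the resulting 4x4 Cartan matrix is
[[2, -1, -1, 0], [-1, 2, 0, 0], [-1, 0, 2, -1], [0, 0, -1, 2]].
All simple roots have the same length, so the diagram is simply laced. The associated Dynkin diagram is a chain of 4 nodes with single edges (A_4), so the type is A_4 (the algebra sl(5)).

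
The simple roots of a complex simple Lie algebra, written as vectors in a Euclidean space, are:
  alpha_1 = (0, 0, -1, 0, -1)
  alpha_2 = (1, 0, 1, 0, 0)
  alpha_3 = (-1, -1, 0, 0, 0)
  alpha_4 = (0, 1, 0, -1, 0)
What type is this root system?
A4

Compute the Cartan integers a_ij = 2(alpha_i, alpha_j)/(alpha_j, alpha_j); the resulting 4x4 Cartan matrix is
[[2, -1, 0, 0], [-1, 2, -1, 0], [0, -1, 2, -1], [0, 0, -1, 2]].
All simple roots have the same length, so the diagram is simply laced. The associated Dynkin diagram is a chain of 4 nodes with single edges (A_4), so the type is A_4 (the algebra sl(5)).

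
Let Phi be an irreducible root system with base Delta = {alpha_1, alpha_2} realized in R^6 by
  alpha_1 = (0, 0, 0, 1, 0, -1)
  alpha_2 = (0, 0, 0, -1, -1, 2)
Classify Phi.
G2

Compute the Cartan integers a_ij = 2(alpha_i, alpha_j)/(alpha_j, alpha_j); the resulting 2x2 Cartan matrix is
[[2, -1], [-3, 2]].
The roots have two lengths (squared-length ratio 3:1); the short ones are alpha_{1}. The associated Dynkin diagram is two nodes joined by a triple edge (G_2), so the type is G_2.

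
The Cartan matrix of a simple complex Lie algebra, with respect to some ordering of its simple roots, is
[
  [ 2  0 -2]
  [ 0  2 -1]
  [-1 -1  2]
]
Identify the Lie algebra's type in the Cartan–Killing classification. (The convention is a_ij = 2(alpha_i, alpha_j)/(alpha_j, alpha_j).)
C_3

The matrix has rank 3 with 2's on the diagonal. Reading the off-diagonal entries as Dynkin edges (a single edge where a_ij = a_ji = -1; a double or triple edge where a_ij * a_ji = 2 or 3), the diagram is a chain of 3 nodes with a double edge at one end; the terminal node there is the unique long simple root (C_3). One simple-root ordering that puts it in standard form is (alpha_2, alpha_3, alpha_1). So the algebra is type C_3, i.e. sp(6).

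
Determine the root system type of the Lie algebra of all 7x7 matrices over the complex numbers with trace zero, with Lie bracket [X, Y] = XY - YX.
A6

This is sl(7), which has dimension 7^2 - 1 = 48 and rank 7 - 1 = 6 (a Cartan subalgebra is the diagonal traceless matrices). In the classification of classical Lie algebras, the special linear algebra sl(n+1) has type A_n; here n = 6, so the Dynkin diagram is a chain of 6 nodes with single edges (A_6). Hence the type is A_6.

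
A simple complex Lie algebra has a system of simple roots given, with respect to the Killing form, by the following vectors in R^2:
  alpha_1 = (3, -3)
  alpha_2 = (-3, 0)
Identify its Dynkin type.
B2

Compute the Cartan integers a_ij = 2(alpha_i, alpha_j)/(alpha_j, alpha_j); the resulting 2x2 Cartan matrix is
[[2, -2], [-1, 2]].
The roots have two lengths (squared-length ratio 2:1); the short ones are alpha_{2}. The associated Dynkin diagram is a chain of 2 nodes with a double edge at one end; the terminal node there is the unique short simple root (B_2), so the type is B_2 (the algebra so(5)).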